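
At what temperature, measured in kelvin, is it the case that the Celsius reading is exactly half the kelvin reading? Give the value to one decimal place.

Let K be the kelvin reading. The Celsius reading is C = 1·K - 273.15.
Require C = 0.5·K: 1·K - 273.15 = 0.5·K.
(0.5)·K = 273.15  ⇒  K = 546.3.

546.3 K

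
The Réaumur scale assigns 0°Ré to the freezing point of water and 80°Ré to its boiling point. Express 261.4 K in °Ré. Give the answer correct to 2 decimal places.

First in Celsius: 261.4 - 273.15 = -11.7500°C.
Linearly onto the Réaumur scale: 0 + (-11.7500 / 100) × (80 - 0) = -9.40°Ré.

-9.40°Ré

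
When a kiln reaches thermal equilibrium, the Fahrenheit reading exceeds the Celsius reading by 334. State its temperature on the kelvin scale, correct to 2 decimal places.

Let x be the Celsius reading; then the Fahrenheit reading is 1.8·x + 32.
(1.8·x + 32) - x = 334  ⇒  (0.8)·x = 302  ⇒  x = 377.5000°C.
In kelvin: 377.5000 + 273.15 = 650.65 K.

650.65 K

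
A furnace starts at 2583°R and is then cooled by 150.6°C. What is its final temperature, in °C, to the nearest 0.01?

Initial temperature in Celsius: (2583 - 491.67) × 5/9 = 1161.8500°C.
Final Celsius temperature: 1161.8500 - 150.6000 = 1011.2500°C.

1011.25°C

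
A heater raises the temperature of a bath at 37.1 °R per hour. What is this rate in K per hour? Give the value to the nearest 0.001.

20.611 K/hour

Since only a temperature interval is involved, the additive offset between the scales drops out.
A change of 1°R is a change of 5/9 K, so 37.1 × 5/9 = 20.611.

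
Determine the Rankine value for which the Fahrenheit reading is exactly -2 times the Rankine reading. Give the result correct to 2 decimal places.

Let R be the Rankine reading. The Fahrenheit reading is F = 1·R - 459.67.
Require F = -2·R: 1·R - 459.67 = -2·R.
(3)·R = 459.67  ⇒  R = 153.22.

153.22°R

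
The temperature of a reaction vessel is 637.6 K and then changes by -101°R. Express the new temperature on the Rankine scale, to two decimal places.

1046.68°R

Initial temperature in Celsius: 637.6 - 273.15 = 364.4500°C.
The 101°R change is an interval, so only the factor 5/9 applies: -101 × 5/9 = -56.1111°C.
Final Celsius temperature: 364.4500 - 56.1111 = 308.3389°C.
In Rankine: 308.3389 × 1.8 + 491.67 = 1046.68°R.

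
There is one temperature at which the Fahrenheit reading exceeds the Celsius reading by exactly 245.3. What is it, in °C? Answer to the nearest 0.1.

Let C be the Celsius reading. The Fahrenheit reading is F = 1.8·C + 32.
Require F - C = 245.3: (0.8)·C + 32 = 245.3.
C = (245.3 - 32) / (0.8) = 266.6.

266.6°C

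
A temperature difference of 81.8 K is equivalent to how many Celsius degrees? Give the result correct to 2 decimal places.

81.80°C

Kelvin and Celsius degrees are the same size, so the interval is unchanged: 81.80.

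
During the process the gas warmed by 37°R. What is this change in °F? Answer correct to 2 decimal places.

37.00°F

Rankine and Fahrenheit degrees are the same size, so the interval is unchanged: 37.00.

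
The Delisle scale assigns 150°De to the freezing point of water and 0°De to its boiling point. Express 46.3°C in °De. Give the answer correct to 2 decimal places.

80.55°De

Linearly onto the Delisle scale: 150 + (46.3000 / 100) × (0 - 150) = 80.55°De.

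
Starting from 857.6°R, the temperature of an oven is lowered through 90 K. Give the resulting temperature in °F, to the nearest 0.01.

235.93°F

Initial temperature in Celsius: (857.6 - 491.67) × 5/9 = 203.2944°C.
The 90 K change is an interval; Kelvin and Celsius degrees are the same size, so ΔC = -90°C.
Final Celsius temperature: 203.2944 - 90.0000 = 113.2944°C.
In Fahrenheit: 113.2944 × 1.8 + 32 = 235.93°F.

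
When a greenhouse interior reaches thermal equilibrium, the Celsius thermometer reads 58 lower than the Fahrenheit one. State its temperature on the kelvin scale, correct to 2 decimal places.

305.65 K

Let x be the Fahrenheit reading; then the Celsius reading is 5/9·x - 17.7778.
(5/9·x - 17.7778) - x = -58  ⇒  (-4/9)·x = -40.2222  ⇒  x = 90.5000°F.
In Celsius: (90.5 - 32) × 5/9 = 32.5000°C.
In kelvin: 32.5000 + 273.15 = 305.65 K.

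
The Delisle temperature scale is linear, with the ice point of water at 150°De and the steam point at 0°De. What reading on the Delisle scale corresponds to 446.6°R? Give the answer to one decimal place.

First in Celsius: (446.6 - 491.67) × 5/9 = -25.0389°C.
Linearly onto the Delisle scale: 150 + (-25.0389 / 100) × (0 - 150) = 187.6°De.

187.6°De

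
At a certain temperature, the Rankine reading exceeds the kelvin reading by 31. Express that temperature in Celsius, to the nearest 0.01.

Let x be the kelvin reading; then the Rankine reading is 1.8·x.
(1.8·x) - x = 31  ⇒  (0.8)·x = 31  ⇒  x = 38.7500 K.
In Celsius: 38.75 - 273.15 = -234.40°C.

-234.40°C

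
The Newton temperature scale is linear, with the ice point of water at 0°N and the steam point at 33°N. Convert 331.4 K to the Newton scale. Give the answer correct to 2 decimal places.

First in Celsius: 331.4 - 273.15 = 58.2500°C.
Linearly onto the Newton scale: 0 + (58.2500 / 100) × (33 - 0) = 19.22°N.

19.22°N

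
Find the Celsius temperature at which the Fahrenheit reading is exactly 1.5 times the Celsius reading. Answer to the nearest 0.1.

-106.7°C

Let C be the Celsius reading. The Fahrenheit reading is F = 1.8·C + 32.
Require F = 1.5·C: 1.8·C + 32 = 1.5·C.
(0.3)·C = -32  ⇒  C = -106.7.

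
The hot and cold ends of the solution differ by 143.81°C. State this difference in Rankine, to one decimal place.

Only the scale ratio 1.8 matters for a change in temperature.
143.81 × 1.8 = 258.9.

258.9°R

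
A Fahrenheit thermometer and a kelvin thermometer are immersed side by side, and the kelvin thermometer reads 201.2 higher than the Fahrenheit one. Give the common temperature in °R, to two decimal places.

581.56°R

Let x be the Fahrenheit reading; then the kelvin reading is 5/9·x + 255.372.
(5/9·x + 255.372) - x = 201.2  ⇒  (-4/9)·x = -54.1722  ⇒  x = 121.8875°F.
In Celsius: (121.8875 - 32) × 5/9 = 49.9375°C.
In Rankine: 49.9375 × 1.8 + 491.67 = 581.56°R.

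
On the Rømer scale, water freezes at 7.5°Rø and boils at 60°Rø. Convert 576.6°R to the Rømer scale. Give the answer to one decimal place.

First in Celsius: (576.6 - 491.67) × 5/9 = 47.1833°C.
Linearly onto the Rømer scale: 7.5 + (47.1833 / 100) × (60 - 7.5) = 32.3°Rø.

32.3°Rø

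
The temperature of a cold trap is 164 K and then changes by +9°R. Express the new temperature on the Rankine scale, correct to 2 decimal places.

Initial temperature in Celsius: 164 - 273.15 = -109.1500°C.
The 9°R change is an interval, so only the factor 5/9 applies: +9 × 5/9 = +5.0000°C.
Final Celsius temperature: -109.1500 + 5.0000 = -104.1500°C.
In Rankine: -104.1500 × 1.8 + 491.67 = 304.20°R.

304.20°R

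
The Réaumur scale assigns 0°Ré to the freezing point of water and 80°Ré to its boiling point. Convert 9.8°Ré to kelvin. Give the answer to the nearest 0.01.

285.40 K

Linear interpolation between the fixed points: C = (9.8 - 0) × 100 / (80 - 0) = 12.2500°C.
Then 12.2500 + 273.15 = 285.40 K.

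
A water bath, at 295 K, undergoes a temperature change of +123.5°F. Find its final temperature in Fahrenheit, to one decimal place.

Initial temperature in Celsius: 295 - 273.15 = 21.8500°C.
The 123.5°F change is an interval, so only the factor 5/9 applies: +123.5 × 5/9 = +68.6111°C.
Final Celsius temperature: 21.8500 + 68.6111 = 90.4611°C.
In Fahrenheit: 90.4611 × 1.8 + 32 = 194.8°F.

194.8°F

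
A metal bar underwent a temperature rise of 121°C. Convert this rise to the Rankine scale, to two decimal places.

An interval of 1°C corresponds to 1.8°R.
121 × 1.8 = 217.80.

217.80°R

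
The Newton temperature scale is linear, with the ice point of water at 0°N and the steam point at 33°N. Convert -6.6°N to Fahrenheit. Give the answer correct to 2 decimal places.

Linear interpolation between the fixed points: C = (-6.6 - 0) × 100 / (33 - 0) = -20.0000°C.
Then -20.0000 × 1.8 + 32 = -4.00°F.

-4.00°F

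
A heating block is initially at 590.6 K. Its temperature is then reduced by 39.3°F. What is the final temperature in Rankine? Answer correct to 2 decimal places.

1023.78°R

Initial temperature in Celsius: 590.6 - 273.15 = 317.4500°C.
The 39.3°F change is an interval, so only the factor 5/9 applies: -39.3 × 5/9 = -21.8333°C.
Final Celsius temperature: 317.4500 - 21.8333 = 295.6167°C.
In Rankine: 295.6167 × 1.8 + 491.67 = 1023.78°R.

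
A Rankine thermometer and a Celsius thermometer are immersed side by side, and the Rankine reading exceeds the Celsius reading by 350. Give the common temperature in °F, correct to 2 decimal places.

-286.76°F

Let x be the Rankine reading; then the Celsius reading is 5/9·x - 273.15.
(5/9·x - 273.15) - x = -350  ⇒  (-4/9)·x = -76.85  ⇒  x = 172.9125°R.
In Celsius: (172.9125 - 491.67) × 5/9 = -177.0875°C.
In Fahrenheit: -177.0875 × 1.8 + 32 = -286.76°F.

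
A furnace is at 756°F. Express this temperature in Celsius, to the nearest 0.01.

In Celsius: (756 - 32) × 5/9 = 402.2222°C.

402.22°C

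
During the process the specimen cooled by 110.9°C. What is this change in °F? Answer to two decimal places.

199.62°F

An interval of 1°C corresponds to 1.8°F.
110.9 × 1.8 = 199.62.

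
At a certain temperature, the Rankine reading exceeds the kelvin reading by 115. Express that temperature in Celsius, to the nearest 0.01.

-129.40°C

Let x be the Rankine reading; then the kelvin reading is 5/9·x.
(5/9·x) - x = -115  ⇒  (-4/9)·x = -115  ⇒  x = 258.7500°R.
In Celsius: (258.75 - 491.67) × 5/9 = -129.40°C.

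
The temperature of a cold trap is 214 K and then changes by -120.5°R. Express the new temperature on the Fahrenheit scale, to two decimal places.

Initial temperature in Celsius: 214 - 273.15 = -59.1500°C.
The 120.5°R change is an interval, so only the factor 5/9 applies: -120.5 × 5/9 = -66.9444°C.
Final Celsius temperature: -59.1500 - 66.9444 = -126.0944°C.
In Fahrenheit: -126.0944 × 1.8 + 32 = -194.97°F.

-194.97°F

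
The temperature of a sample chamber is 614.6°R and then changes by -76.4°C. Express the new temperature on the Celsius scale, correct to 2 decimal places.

Initial temperature in Celsius: (614.6 - 491.67) × 5/9 = 68.2944°C.
Final Celsius temperature: 68.2944 - 76.4000 = -8.1056°C.

-8.11°C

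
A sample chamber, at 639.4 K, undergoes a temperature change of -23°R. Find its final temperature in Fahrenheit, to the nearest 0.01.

Initial temperature in Celsius: 639.4 - 273.15 = 366.2500°C.
The 23°R change is an interval, so only the factor 5/9 applies: -23 × 5/9 = -12.7778°C.
Final Celsius temperature: 366.2500 - 12.7778 = 353.4722°C.
In Fahrenheit: 353.4722 × 1.8 + 32 = 668.25°F.

668.25°F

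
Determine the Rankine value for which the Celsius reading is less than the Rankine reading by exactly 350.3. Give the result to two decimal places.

Let R be the Rankine reading. The Celsius reading is C = 5/9·R - 273.15.
Require C - R = -350.3: (-4/9)·R - 273.15 = -350.3.
R = (-350.3 + 273.15) / (-4/9) = 173.59.

173.59°R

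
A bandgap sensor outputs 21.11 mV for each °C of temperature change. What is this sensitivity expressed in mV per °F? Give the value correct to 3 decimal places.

11.728 mV per °F

The quantity depends on a temperature interval, so only the ratio of degree sizes applies; the offset between the scales is irrelevant.
A change of 1°F is a change of 5/9°C, so per °F the value is 21.11 × 5/9 = 11.728.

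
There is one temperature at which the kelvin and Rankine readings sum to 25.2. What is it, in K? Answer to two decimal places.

Let K be the kelvin reading. The Rankine reading is R = 1.8·K.
Require K + R = 25.2: (2.8)·K = 25.2.
K = (25.2) / (2.8) = 9.00.

9.00 K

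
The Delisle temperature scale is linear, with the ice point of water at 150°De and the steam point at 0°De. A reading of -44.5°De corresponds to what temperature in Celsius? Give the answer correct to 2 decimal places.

129.67°C

Linear interpolation between the fixed points: C = (-44.5 - 150) × 100 / (0 - 150) = 129.6667°C.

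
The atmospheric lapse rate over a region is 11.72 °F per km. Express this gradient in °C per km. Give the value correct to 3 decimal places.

6.511 °C/km

Since only a temperature interval is involved, the additive offset between the scales drops out.
A change of 1°F is a change of 5/9°C, so 11.72 × 5/9 = 6.511.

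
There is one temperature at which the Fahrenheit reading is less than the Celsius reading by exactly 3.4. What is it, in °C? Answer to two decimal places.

-44.25°C

Let C be the Celsius reading. The Fahrenheit reading is F = 1.8·C + 32.
Require F - C = -3.4: (0.8)·C + 32 = -3.4.
C = (-3.4 - 32) / (0.8) = -44.25.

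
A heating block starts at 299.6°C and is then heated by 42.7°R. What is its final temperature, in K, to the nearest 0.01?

The 42.7°R change is an interval, so only the factor 5/9 applies: +42.7 × 5/9 = +23.7222°C.
Final Celsius temperature: 299.6000 + 23.7222 = 323.3222°C.
In kelvin: 323.3222 + 273.15 = 596.47 K.

596.47 K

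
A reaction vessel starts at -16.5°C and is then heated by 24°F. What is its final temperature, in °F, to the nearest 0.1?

The 24°F change is an interval, so only the factor 5/9 applies: +24 × 5/9 = +13.3333°C.
Final Celsius temperature: -16.5000 + 13.3333 = -3.1667°C.
In Fahrenheit: -3.1667 × 1.8 + 32 = 26.3°F.

26.3°F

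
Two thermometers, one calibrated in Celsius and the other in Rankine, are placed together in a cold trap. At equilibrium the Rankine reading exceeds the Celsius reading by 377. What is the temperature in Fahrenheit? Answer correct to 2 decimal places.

-226.01°F

Let x be the Celsius reading; then the Rankine reading is 1.8·x + 491.67.
(1.8·x + 491.67) - x = 377  ⇒  (0.8)·x = -114.67  ⇒  x = -143.3375°C.
In Fahrenheit: -143.3375 × 1.8 + 32 = -226.01°F.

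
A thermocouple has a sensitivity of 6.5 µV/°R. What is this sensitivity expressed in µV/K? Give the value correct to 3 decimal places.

11.700 µV/K

The quantity depends on a temperature interval, so only the ratio of degree sizes applies; the offset between the scales is irrelevant.
A change of 1 K is a change of 1.8°R, so per K the value is 6.5 × 1.8 = 11.700.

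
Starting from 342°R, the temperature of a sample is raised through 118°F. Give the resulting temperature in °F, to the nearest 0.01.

Initial temperature in Celsius: (342 - 491.67) × 5/9 = -83.1500°C.
The 118°F change is an interval, so only the factor 5/9 applies: +118 × 5/9 = +65.5556°C.
Final Celsius temperature: -83.1500 + 65.5556 = -17.5944°C.
In Fahrenheit: -17.5944 × 1.8 + 32 = 0.33°F.

0.33°F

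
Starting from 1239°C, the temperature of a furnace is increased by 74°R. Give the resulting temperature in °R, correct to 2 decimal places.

2795.87°R

The 74°R change is an interval, so only the factor 5/9 applies: +74 × 5/9 = +41.1111°C.
Final Celsius temperature: 1239.0000 + 41.1111 = 1280.1111°C.
In Rankine: 1280.1111 × 1.8 + 491.67 = 2795.87°R.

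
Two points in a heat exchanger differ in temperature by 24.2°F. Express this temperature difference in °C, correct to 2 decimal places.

13.44°C

Only the scale ratio 5/9 matters for a change in temperature.
24.2 × 5/9 = 13.44.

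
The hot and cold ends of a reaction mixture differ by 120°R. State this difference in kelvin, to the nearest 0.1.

66.7 K

Only the scale ratio 5/9 matters for a change in temperature.
120 × 5/9 = 66.7.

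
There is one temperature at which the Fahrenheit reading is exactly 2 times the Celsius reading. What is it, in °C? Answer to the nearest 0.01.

Let C be the Celsius reading. The Fahrenheit reading is F = 1.8·C + 32.
Require F = 2·C: 1.8·C + 32 = 2·C.
(-0.2)·C = -32  ⇒  C = 160.00.

160.00°C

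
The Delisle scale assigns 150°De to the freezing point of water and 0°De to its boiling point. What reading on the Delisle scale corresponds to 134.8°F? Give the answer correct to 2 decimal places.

First in Celsius: (134.8 - 32) × 5/9 = 57.1111°C.
Linearly onto the Delisle scale: 150 + (57.1111 / 100) × (0 - 150) = 64.33°De.

64.33°De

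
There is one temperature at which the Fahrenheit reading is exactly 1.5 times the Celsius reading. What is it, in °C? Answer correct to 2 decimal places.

-106.67°C

Let C be the Celsius reading. The Fahrenheit reading is F = 1.8·C + 32.
Require F = 1.5·C: 1.8·C + 32 = 1.5·C.
(0.3)·C = -32  ⇒  C = -106.67.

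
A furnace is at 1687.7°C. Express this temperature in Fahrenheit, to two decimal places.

3069.86°F

In Fahrenheit: 1687.7000 × 1.8 + 32 = 3069.86°F.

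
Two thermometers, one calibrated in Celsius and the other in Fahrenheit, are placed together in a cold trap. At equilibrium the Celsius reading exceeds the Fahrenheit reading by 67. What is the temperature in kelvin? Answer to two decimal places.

149.40 K

Let x be the Celsius reading; then the Fahrenheit reading is 1.8·x + 32.
(1.8·x + 32) - x = -67  ⇒  (0.8)·x = -99  ⇒  x = -123.7500°C.
In kelvin: -123.7500 + 273.15 = 149.40 K.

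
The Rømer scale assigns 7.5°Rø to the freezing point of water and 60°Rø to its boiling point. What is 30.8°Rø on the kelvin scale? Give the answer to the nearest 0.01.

317.53 K

Linear interpolation between the fixed points: C = (30.8 - 7.5) × 100 / (60 - 7.5) = 44.3810°C.
Then 44.3810 + 273.15 = 317.53 K.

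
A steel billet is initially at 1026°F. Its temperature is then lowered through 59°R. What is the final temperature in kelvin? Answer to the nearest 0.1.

792.6 K

Initial temperature in Celsius: (1026 - 32) × 5/9 = 552.2222°C.
The 59°R change is an interval, so only the factor 5/9 applies: -59 × 5/9 = -32.7778°C.
Final Celsius temperature: 552.2222 - 32.7778 = 519.4444°C.
In kelvin: 519.4444 + 273.15 = 792.6 K.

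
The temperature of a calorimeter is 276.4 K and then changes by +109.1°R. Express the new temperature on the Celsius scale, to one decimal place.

63.9°C

Initial temperature in Celsius: 276.4 - 273.15 = 3.2500°C.
The 109.1°R change is an interval, so only the factor 5/9 applies: +109.1 × 5/9 = +60.6111°C.
Final Celsius temperature: 3.2500 + 60.6111 = 63.8611°C.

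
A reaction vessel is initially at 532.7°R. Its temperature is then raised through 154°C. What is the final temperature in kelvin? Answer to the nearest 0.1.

Initial temperature in Celsius: (532.7 - 491.67) × 5/9 = 22.7944°C.
Final Celsius temperature: 22.7944 + 154.0000 = 176.7944°C.
In kelvin: 176.7944 + 273.15 = 449.9 K.

449.9 K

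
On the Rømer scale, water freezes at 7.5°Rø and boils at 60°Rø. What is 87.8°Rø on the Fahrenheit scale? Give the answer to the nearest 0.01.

Linear interpolation between the fixed points: C = (87.8 - 7.5) × 100 / (60 - 7.5) = 152.9524°C.
Then 152.9524 × 1.8 + 32 = 307.31°F.

307.31°F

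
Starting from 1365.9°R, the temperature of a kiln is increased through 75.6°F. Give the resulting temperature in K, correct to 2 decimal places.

Initial temperature in Celsius: (1365.9 - 491.67) × 5/9 = 485.6833°C.
The 75.6°F change is an interval, so only the factor 5/9 applies: +75.6 × 5/9 = +42.0000°C.
Final Celsius temperature: 485.6833 + 42.0000 = 527.6833°C.
In kelvin: 527.6833 + 273.15 = 800.83 K.

800.83 K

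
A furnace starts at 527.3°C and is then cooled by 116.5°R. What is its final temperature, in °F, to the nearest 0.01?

The 116.5°R change is an interval, so only the factor 5/9 applies: -116.5 × 5/9 = -64.7222°C.
Final Celsius temperature: 527.3000 - 64.7222 = 462.5778°C.
In Fahrenheit: 462.5778 × 1.8 + 32 = 864.64°F.

864.64°F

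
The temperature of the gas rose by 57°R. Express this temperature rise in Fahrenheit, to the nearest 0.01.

57.00°F

Rankine and Fahrenheit degrees are the same size, so the interval is unchanged: 57.00.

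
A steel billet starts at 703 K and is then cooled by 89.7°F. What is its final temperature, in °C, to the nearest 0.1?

380.0°C

Initial temperature in Celsius: 703 - 273.15 = 429.8500°C.
The 89.7°F change is an interval, so only the factor 5/9 applies: -89.7 × 5/9 = -49.8333°C.
Final Celsius temperature: 429.8500 - 49.8333 = 380.0167°C.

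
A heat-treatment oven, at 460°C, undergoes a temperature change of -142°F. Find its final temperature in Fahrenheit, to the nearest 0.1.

The 142°F change is an interval, so only the factor 5/9 applies: -142 × 5/9 = -78.8889°C.
Final Celsius temperature: 460.0000 - 78.8889 = 381.1111°C.
In Fahrenheit: 381.1111 × 1.8 + 32 = 718.0°F.

718.0°F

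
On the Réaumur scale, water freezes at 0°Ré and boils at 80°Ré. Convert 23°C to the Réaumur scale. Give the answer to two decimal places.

Linearly onto the Réaumur scale: 0 + (23.0000 / 100) × (80 - 0) = 18.40°Ré.

18.40°Ré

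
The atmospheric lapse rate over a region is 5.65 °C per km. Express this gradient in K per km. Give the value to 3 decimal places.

5.650 K/km

The quantity depends on a temperature interval, so only the ratio of degree sizes applies; the offset between the scales is irrelevant.
A change of 1°C is a change of 1 K, so 5.65 × 1 = 5.650.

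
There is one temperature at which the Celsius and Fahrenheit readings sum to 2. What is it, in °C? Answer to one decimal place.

-10.7°C

Let C be the Celsius reading. The Fahrenheit reading is F = 1.8·C + 32.
Require C + F = 2: (2.8)·C + 32 = 2.
C = (2 - 32) / (2.8) = -10.7.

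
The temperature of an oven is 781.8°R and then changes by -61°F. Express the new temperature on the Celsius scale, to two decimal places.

Initial temperature in Celsius: (781.8 - 491.67) × 5/9 = 161.1833°C.
The 61°F change is an interval, so only the factor 5/9 applies: -61 × 5/9 = -33.8889°C.
Final Celsius temperature: 161.1833 - 33.8889 = 127.2944°C.

127.29°C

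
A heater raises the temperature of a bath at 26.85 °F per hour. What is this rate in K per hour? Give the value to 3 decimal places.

The quantity depends on a temperature interval, so only the ratio of degree sizes applies; the offset between the scales is irrelevant.
A change of 1°F is a change of 5/9 K, so 26.85 × 5/9 = 14.917.

14.917 K/hour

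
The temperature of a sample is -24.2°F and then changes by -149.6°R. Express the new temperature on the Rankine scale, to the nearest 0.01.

285.87°R

Initial temperature in Celsius: (-24.2 - 32) × 5/9 = -31.2222°C.
The 149.6°R change is an interval, so only the factor 5/9 applies: -149.6 × 5/9 = -83.1111°C.
Final Celsius temperature: -31.2222 - 83.1111 = -114.3333°C.
In Rankine: -114.3333 × 1.8 + 491.67 = 285.87°R.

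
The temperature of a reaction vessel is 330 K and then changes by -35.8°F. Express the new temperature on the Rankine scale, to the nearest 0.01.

Initial temperature in Celsius: 330 - 273.15 = 56.8500°C.
The 35.8°F change is an interval, so only the factor 5/9 applies: -35.8 × 5/9 = -19.8889°C.
Final Celsius temperature: 56.8500 - 19.8889 = 36.9611°C.
In Rankine: 36.9611 × 1.8 + 491.67 = 558.20°R.

558.20°R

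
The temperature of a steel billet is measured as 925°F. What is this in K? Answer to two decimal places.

769.26 K

In Celsius: (925 - 32) × 5/9 = 496.1111°C.
In kelvin: 496.1111 + 273.15 = 769.26 K.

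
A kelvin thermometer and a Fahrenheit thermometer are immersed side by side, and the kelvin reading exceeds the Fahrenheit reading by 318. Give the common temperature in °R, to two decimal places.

318.76°R

Let x be the kelvin reading; then the Fahrenheit reading is 1.8·x - 459.67.
(1.8·x - 459.67) - x = -318  ⇒  (0.8)·x = 141.67  ⇒  x = 177.0875 K.
In Celsius: 177.0875 - 273.15 = -96.0625°C.
In Rankine: -96.0625 × 1.8 + 491.67 = 318.76°R.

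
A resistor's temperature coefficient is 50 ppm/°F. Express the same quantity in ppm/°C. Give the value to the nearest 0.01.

Since only a temperature interval is involved, the additive offset between the scales drops out.
A change of 1°C is a change of 1.8°F, so per °C the value is 50 × 1.8 = 90.00.

90.00 ppm/°C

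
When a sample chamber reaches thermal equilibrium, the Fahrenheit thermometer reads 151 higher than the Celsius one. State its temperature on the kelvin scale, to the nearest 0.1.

Let x be the Celsius reading; then the Fahrenheit reading is 1.8·x + 32.
(1.8·x + 32) - x = 151  ⇒  (0.8)·x = 119  ⇒  x = 148.7500°C.
In kelvin: 148.7500 + 273.15 = 421.9 K.

421.9 K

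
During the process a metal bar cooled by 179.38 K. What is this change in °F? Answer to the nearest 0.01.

Only the scale ratio 1.8 matters for a change in temperature.
179.38 × 1.8 = 322.88.

322.88°F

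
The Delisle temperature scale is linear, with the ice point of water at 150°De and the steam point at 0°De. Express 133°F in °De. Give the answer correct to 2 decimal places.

65.83°De

First in Celsius: (133 - 32) × 5/9 = 56.1111°C.
Linearly onto the Delisle scale: 150 + (56.1111 / 100) × (0 - 150) = 65.83°De.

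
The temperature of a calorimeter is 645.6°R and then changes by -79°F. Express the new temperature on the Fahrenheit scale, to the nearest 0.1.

Initial temperature in Celsius: (645.6 - 491.67) × 5/9 = 85.5167°C.
The 79°F change is an interval, so only the factor 5/9 applies: -79 × 5/9 = -43.8889°C.
Final Celsius temperature: 85.5167 - 43.8889 = 41.6278°C.
In Fahrenheit: 41.6278 × 1.8 + 32 = 106.9°F.

106.9°F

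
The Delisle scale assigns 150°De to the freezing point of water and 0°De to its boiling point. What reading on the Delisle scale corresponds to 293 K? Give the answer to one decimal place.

First in Celsius: 293 - 273.15 = 19.8500°C.
Linearly onto the Delisle scale: 150 + (19.8500 / 100) × (0 - 150) = 120.2°De.

120.2°De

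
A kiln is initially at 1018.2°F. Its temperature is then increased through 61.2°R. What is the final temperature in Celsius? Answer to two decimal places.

581.89°C

Initial temperature in Celsius: (1018.2 - 32) × 5/9 = 547.8889°C.
The 61.2°R change is an interval, so only the factor 5/9 applies: +61.2 × 5/9 = +34.0000°C.
Final Celsius temperature: 547.8889 + 34.0000 = 581.8889°C.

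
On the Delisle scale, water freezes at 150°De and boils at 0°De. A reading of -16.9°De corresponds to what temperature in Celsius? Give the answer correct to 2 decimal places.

111.27°C

Linear interpolation between the fixed points: C = (-16.9 - 150) × 100 / (0 - 150) = 111.2667°C.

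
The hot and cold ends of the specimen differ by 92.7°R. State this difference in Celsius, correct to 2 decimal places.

For a temperature interval the offset drops out; only the factor 5/9 applies.
92.7 × 5/9 = 51.50.

51.50°C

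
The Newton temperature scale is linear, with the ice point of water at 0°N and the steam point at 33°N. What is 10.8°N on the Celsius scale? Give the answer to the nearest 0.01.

Linear interpolation between the fixed points: C = (10.8 - 0) × 100 / (33 - 0) = 32.7273°C.

32.73°C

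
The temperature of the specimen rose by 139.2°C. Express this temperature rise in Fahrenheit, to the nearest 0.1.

An interval of 1°C corresponds to 1.8°F.
139.2 × 1.8 = 250.6.

250.6°F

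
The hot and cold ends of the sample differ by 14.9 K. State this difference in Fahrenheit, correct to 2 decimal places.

26.82°F

An interval of 1 K corresponds to 1.8°F.
14.9 × 1.8 = 26.82.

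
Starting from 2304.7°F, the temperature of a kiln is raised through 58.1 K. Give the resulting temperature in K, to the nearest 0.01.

1593.86 K

Initial temperature in Celsius: (2304.7 - 32) × 5/9 = 1262.6111°C.
The 58.1 K change is an interval; Kelvin and Celsius degrees are the same size, so ΔC = +58.1°C.
Final Celsius temperature: 1262.6111 + 58.1000 = 1320.7111°C.
In kelvin: 1320.7111 + 273.15 = 1593.86 K.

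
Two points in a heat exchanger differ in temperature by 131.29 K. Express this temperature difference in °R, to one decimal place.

236.3°R

For a temperature interval the offset drops out; only the factor 1.8 applies.
131.29 × 1.8 = 236.3.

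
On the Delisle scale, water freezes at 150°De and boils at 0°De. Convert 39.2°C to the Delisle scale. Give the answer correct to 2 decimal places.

Linearly onto the Delisle scale: 150 + (39.2000 / 100) × (0 - 150) = 91.20°De.

91.20°De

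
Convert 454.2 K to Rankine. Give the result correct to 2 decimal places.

In Celsius: 454.2 - 273.15 = 181.0500°C.
In Rankine: 181.0500 × 1.8 + 491.67 = 817.56°R.

817.56°R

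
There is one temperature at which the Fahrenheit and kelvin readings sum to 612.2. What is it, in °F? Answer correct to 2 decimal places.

Let F be the Fahrenheit reading. The kelvin reading is K = 5/9·F + 255.372.
Require F + K = 612.2: (14/9)·F + 255.372 = 612.2.
F = (612.2 - 255.372) / (14/9) = 229.39.

229.39°F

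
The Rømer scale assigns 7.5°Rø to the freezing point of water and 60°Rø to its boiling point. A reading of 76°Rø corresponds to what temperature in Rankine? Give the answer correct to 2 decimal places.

726.53°R

Linear interpolation between the fixed points: C = (76 - 7.5) × 100 / (60 - 7.5) = 130.4762°C.
Then 130.4762 × 1.8 + 491.67 = 726.53°R.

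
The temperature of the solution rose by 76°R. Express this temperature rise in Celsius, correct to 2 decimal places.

42.22°C

For a temperature interval the offset drops out; only the factor 5/9 applies.
76 × 5/9 = 42.22.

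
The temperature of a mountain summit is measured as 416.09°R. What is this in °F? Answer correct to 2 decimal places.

In Celsius: (416.09 - 491.67) × 5/9 = -41.9889°C.
In Fahrenheit: -41.9889 × 1.8 + 32 = -43.58°F.

-43.58°F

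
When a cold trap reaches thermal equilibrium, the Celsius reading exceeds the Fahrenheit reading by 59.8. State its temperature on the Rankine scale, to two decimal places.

285.12°R

Let x be the Celsius reading; then the Fahrenheit reading is 1.8·x + 32.
(1.8·x + 32) - x = -59.8  ⇒  (0.8)·x = -91.8  ⇒  x = -114.7500°C.
In Rankine: -114.7500 × 1.8 + 491.67 = 285.12°R.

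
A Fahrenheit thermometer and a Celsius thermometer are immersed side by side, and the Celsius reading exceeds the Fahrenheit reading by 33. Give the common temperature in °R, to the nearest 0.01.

345.42°R

Let x be the Fahrenheit reading; then the Celsius reading is 5/9·x - 17.7778.
(5/9·x - 17.7778) - x = 33  ⇒  (-4/9)·x = 50.7778  ⇒  x = -114.2500°F.
In Celsius: (-114.25 - 32) × 5/9 = -81.2500°C.
In Rankine: -81.2500 × 1.8 + 491.67 = 345.42°R.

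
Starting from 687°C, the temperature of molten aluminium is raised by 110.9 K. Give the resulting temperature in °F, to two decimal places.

The 110.9 K change is an interval; Kelvin and Celsius degrees are the same size, so ΔC = +110.9°C.
Final Celsius temperature: 687.0000 + 110.9000 = 797.9000°C.
In Fahrenheit: 797.9000 × 1.8 + 32 = 1468.22°F.

1468.22°F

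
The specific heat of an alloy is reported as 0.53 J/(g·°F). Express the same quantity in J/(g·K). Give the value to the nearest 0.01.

Since only a temperature interval is involved, the additive offset between the scales drops out.
A change of 1 K is a change of 1.8°F, so per K the value is 0.53 × 1.8 = 0.95.

0.95 J/(g·K)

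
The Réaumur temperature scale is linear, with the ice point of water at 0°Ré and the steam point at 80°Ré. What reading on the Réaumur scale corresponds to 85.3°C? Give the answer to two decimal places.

68.24°Ré

Linearly onto the Réaumur scale: 0 + (85.3000 / 100) × (80 - 0) = 68.24°Ré.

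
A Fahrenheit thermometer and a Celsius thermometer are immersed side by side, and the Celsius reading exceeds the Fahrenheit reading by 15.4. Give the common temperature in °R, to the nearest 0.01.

Let x be the Fahrenheit reading; then the Celsius reading is 5/9·x - 17.7778.
(5/9·x - 17.7778) - x = 15.4  ⇒  (-4/9)·x = 33.1778  ⇒  x = -74.6500°F.
In Celsius: (-74.65 - 32) × 5/9 = -59.2500°C.
In Rankine: -59.2500 × 1.8 + 491.67 = 385.02°R.

385.02°R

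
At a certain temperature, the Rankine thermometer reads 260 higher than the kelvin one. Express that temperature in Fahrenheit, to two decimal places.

125.33°F

Let x be the kelvin reading; then the Rankine reading is 1.8·x.
(1.8·x) - x = 260  ⇒  (0.8)·x = 260  ⇒  x = 325.0000 K.
In Celsius: 325 - 273.15 = 51.8500°C.
In Fahrenheit: 51.8500 × 1.8 + 32 = 125.33°F.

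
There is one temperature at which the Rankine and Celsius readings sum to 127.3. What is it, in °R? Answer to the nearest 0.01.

Let R be the Rankine reading. The Celsius reading is C = 5/9·R - 273.15.
Require R + C = 127.3: (14/9)·R - 273.15 = 127.3.
R = (127.3 + 273.15) / (14/9) = 257.43.

257.43°R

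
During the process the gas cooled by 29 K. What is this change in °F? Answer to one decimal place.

Only the scale ratio 1.8 matters for a change in temperature.
29 × 1.8 = 52.2.

52.2°F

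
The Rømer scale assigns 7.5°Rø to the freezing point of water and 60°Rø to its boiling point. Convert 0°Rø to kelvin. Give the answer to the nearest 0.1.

258.9 K

Linear interpolation between the fixed points: C = (0 - 7.5) × 100 / (60 - 7.5) = -14.2857°C.
Then -14.2857 + 273.15 = 258.9 K.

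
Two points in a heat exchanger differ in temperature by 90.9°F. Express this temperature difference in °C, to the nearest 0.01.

An interval of 1°F corresponds to 5/9°C.
90.9 × 5/9 = 50.50.

50.50°C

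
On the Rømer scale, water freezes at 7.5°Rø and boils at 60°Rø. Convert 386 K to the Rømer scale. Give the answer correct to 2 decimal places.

66.75°Rø

First in Celsius: 386 - 273.15 = 112.8500°C.
Linearly onto the Rømer scale: 7.5 + (112.8500 / 100) × (60 - 7.5) = 66.75°Rø.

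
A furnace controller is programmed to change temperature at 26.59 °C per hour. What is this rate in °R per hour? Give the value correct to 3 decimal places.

47.862 °R/hour

Since only a temperature interval is involved, the additive offset between the scales drops out.
A change of 1°C is a change of 1.8°R, so 26.59 × 1.8 = 47.862.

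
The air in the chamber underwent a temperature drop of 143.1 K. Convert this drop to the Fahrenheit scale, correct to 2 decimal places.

Only the scale ratio 1.8 matters for a change in temperature.
143.1 × 1.8 = 257.58.

257.58°F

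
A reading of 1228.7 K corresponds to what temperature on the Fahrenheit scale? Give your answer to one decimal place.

1752.0°F

In Celsius: 1228.7 - 273.15 = 955.5500°C.
In Fahrenheit: 955.5500 × 1.8 + 32 = 1752.0°F.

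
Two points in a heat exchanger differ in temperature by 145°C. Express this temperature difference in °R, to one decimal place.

261.0°R

An interval of 1°C corresponds to 1.8°R.
145 × 1.8 = 261.0.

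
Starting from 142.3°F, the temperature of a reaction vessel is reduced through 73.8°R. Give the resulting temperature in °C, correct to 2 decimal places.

20.28°C

Initial temperature in Celsius: (142.3 - 32) × 5/9 = 61.2778°C.
The 73.8°R change is an interval, so only the factor 5/9 applies: -73.8 × 5/9 = -41.0000°C.
Final Celsius temperature: 61.2778 - 41.0000 = 20.2778°C.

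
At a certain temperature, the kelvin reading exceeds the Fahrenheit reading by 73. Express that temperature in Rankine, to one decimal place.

Let x be the Fahrenheit reading; then the kelvin reading is 5/9·x + 255.372.
(5/9·x + 255.372) - x = 73  ⇒  (-4/9)·x = -182.372  ⇒  x = 410.3375°F.
In Celsius: (410.3375 - 32) × 5/9 = 210.1875°C.
In Rankine: 210.1875 × 1.8 + 491.67 = 870.0°R.

870.0°R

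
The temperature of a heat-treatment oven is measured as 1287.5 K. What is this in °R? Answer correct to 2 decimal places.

2317.50°R

In Celsius: 1287.5 - 273.15 = 1014.3500°C.
In Rankine: 1014.3500 × 1.8 + 491.67 = 2317.50°R.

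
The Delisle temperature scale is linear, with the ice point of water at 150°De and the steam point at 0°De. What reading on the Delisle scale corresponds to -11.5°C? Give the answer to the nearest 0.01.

Linearly onto the Delisle scale: 150 + (-11.5000 / 100) × (0 - 150) = 167.25°De.

167.25°De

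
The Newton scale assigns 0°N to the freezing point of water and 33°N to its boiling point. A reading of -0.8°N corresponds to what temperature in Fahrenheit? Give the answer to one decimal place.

Linear interpolation between the fixed points: C = (-0.8 - 0) × 100 / (33 - 0) = -2.4242°C.
Then -2.4242 × 1.8 + 32 = 27.6°F.

27.6°F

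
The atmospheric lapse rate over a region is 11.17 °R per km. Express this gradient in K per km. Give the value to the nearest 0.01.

6.21 K/km

The quantity depends on a temperature interval, so only the ratio of degree sizes applies; the offset between the scales is irrelevant.
A change of 1°R is a change of 5/9 K, so 11.17 × 5/9 = 6.21.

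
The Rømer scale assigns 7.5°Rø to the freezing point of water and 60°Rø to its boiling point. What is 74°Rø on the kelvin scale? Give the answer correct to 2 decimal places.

399.82 K

Linear interpolation between the fixed points: C = (74 - 7.5) × 100 / (60 - 7.5) = 126.6667°C.
Then 126.6667 + 273.15 = 399.82 K.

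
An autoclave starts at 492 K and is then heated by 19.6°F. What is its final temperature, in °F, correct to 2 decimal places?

445.53°F

Initial temperature in Celsius: 492 - 273.15 = 218.8500°C.
The 19.6°F change is an interval, so only the factor 5/9 applies: +19.6 × 5/9 = +10.8889°C.
Final Celsius temperature: 218.8500 + 10.8889 = 229.7389°C.
In Fahrenheit: 229.7389 × 1.8 + 32 = 445.53°F.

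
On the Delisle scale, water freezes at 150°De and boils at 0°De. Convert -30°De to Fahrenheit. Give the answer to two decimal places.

Linear interpolation between the fixed points: C = (-30 - 150) × 100 / (0 - 150) = 120.0000°C.
Then 120.0000 × 1.8 + 32 = 248.00°F.

248.00°F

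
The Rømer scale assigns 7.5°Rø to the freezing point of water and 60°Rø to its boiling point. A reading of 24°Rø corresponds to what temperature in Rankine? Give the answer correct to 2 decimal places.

Linear interpolation between the fixed points: C = (24 - 7.5) × 100 / (60 - 7.5) = 31.4286°C.
Then 31.4286 × 1.8 + 491.67 = 548.24°R.

548.24°R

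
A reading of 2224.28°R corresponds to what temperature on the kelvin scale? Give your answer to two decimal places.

1235.71 K

In Celsius: (2224.28 - 491.67) × 5/9 = 962.5611°C.
In kelvin: 962.5611 + 273.15 = 1235.71 K.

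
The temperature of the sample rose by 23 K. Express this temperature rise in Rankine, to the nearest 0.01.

An interval of 1 K corresponds to 1.8°R.
23 × 1.8 = 41.40.

41.40°R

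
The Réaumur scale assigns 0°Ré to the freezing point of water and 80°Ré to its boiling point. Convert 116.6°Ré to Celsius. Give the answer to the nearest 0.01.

Linear interpolation between the fixed points: C = (116.6 - 0) × 100 / (80 - 0) = 145.7500°C.

145.75°C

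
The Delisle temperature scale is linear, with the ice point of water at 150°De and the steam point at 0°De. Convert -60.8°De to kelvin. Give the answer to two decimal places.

413.68 K

Linear interpolation between the fixed points: C = (-60.8 - 150) × 100 / (0 - 150) = 140.5333°C.
Then 140.5333 + 273.15 = 413.68 K.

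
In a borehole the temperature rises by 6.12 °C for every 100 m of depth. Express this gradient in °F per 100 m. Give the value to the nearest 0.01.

11.02 °F/100 m

Since only a temperature interval is involved, the additive offset between the scales drops out.
A change of 1°C is a change of 1.8°F, so 6.12 × 1.8 = 11.02.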